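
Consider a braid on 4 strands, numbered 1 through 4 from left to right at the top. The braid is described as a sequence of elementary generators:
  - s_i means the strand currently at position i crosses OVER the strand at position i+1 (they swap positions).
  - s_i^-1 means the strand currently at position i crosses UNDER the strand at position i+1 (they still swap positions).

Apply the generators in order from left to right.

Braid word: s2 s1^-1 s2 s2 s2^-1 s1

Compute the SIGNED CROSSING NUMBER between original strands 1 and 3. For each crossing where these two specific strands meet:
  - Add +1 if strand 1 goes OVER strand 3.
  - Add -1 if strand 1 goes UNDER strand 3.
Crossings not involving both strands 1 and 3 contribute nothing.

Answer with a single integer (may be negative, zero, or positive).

Gen 1: crossing 2x3. Both 1&3? no. Sum: 0
Gen 2: 1 under 3. Both 1&3? yes. Contrib: -1. Sum: -1
Gen 3: crossing 1x2. Both 1&3? no. Sum: -1
Gen 4: crossing 2x1. Both 1&3? no. Sum: -1
Gen 5: crossing 1x2. Both 1&3? no. Sum: -1
Gen 6: crossing 3x2. Both 1&3? no. Sum: -1

Answer: -1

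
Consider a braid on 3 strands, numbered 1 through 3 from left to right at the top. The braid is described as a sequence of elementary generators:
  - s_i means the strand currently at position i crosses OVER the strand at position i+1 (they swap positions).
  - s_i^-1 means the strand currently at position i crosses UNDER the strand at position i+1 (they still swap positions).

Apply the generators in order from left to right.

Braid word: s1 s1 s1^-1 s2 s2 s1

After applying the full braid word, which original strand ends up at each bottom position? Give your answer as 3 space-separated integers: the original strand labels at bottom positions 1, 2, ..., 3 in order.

Answer: 1 2 3

Derivation:
Gen 1 (s1): strand 1 crosses over strand 2. Perm now: [2 1 3]
Gen 2 (s1): strand 2 crosses over strand 1. Perm now: [1 2 3]
Gen 3 (s1^-1): strand 1 crosses under strand 2. Perm now: [2 1 3]
Gen 4 (s2): strand 1 crosses over strand 3. Perm now: [2 3 1]
Gen 5 (s2): strand 3 crosses over strand 1. Perm now: [2 1 3]
Gen 6 (s1): strand 2 crosses over strand 1. Perm now: [1 2 3]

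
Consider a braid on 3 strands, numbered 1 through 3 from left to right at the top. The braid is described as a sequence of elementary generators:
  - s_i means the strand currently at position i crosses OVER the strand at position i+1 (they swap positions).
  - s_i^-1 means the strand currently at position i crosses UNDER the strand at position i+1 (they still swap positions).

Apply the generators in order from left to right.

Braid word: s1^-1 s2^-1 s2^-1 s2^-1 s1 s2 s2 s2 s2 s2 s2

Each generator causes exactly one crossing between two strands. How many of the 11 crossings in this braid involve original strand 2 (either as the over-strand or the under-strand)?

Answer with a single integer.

Gen 1: crossing 1x2. Involves strand 2? yes. Count so far: 1
Gen 2: crossing 1x3. Involves strand 2? no. Count so far: 1
Gen 3: crossing 3x1. Involves strand 2? no. Count so far: 1
Gen 4: crossing 1x3. Involves strand 2? no. Count so far: 1
Gen 5: crossing 2x3. Involves strand 2? yes. Count so far: 2
Gen 6: crossing 2x1. Involves strand 2? yes. Count so far: 3
Gen 7: crossing 1x2. Involves strand 2? yes. Count so far: 4
Gen 8: crossing 2x1. Involves strand 2? yes. Count so far: 5
Gen 9: crossing 1x2. Involves strand 2? yes. Count so far: 6
Gen 10: crossing 2x1. Involves strand 2? yes. Count so far: 7
Gen 11: crossing 1x2. Involves strand 2? yes. Count so far: 8

Answer: 8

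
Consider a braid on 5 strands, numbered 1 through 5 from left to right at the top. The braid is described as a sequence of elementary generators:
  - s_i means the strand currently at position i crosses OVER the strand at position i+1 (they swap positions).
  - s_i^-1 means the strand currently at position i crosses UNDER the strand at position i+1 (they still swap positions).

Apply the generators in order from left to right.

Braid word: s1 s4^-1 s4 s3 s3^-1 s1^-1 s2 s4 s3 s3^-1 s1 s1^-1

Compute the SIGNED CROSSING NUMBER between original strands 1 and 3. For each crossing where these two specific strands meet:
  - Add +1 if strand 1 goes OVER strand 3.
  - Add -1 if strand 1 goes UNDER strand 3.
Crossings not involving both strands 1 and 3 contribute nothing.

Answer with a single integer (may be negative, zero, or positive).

Gen 1: crossing 1x2. Both 1&3? no. Sum: 0
Gen 2: crossing 4x5. Both 1&3? no. Sum: 0
Gen 3: crossing 5x4. Both 1&3? no. Sum: 0
Gen 4: crossing 3x4. Both 1&3? no. Sum: 0
Gen 5: crossing 4x3. Both 1&3? no. Sum: 0
Gen 6: crossing 2x1. Both 1&3? no. Sum: 0
Gen 7: crossing 2x3. Both 1&3? no. Sum: 0
Gen 8: crossing 4x5. Both 1&3? no. Sum: 0
Gen 9: crossing 2x5. Both 1&3? no. Sum: 0
Gen 10: crossing 5x2. Both 1&3? no. Sum: 0
Gen 11: 1 over 3. Both 1&3? yes. Contrib: +1. Sum: 1
Gen 12: 3 under 1. Both 1&3? yes. Contrib: +1. Sum: 2

Answer: 2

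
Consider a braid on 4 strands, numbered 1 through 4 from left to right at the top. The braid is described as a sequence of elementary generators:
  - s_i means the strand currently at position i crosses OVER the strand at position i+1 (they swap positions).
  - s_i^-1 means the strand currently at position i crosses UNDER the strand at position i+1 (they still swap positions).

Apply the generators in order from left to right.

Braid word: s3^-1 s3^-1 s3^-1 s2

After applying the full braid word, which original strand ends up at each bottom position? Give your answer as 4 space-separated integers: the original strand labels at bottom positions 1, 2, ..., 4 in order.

Gen 1 (s3^-1): strand 3 crosses under strand 4. Perm now: [1 2 4 3]
Gen 2 (s3^-1): strand 4 crosses under strand 3. Perm now: [1 2 3 4]
Gen 3 (s3^-1): strand 3 crosses under strand 4. Perm now: [1 2 4 3]
Gen 4 (s2): strand 2 crosses over strand 4. Perm now: [1 4 2 3]

Answer: 1 4 2 3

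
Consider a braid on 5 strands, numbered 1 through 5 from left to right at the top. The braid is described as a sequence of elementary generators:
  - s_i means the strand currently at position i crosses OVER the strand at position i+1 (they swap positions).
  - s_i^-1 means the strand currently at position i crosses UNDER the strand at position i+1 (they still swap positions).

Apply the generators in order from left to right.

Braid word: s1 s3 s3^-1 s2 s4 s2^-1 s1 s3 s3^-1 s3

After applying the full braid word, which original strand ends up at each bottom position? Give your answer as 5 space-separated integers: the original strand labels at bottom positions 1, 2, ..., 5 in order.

Answer: 1 2 5 3 4

Derivation:
Gen 1 (s1): strand 1 crosses over strand 2. Perm now: [2 1 3 4 5]
Gen 2 (s3): strand 3 crosses over strand 4. Perm now: [2 1 4 3 5]
Gen 3 (s3^-1): strand 4 crosses under strand 3. Perm now: [2 1 3 4 5]
Gen 4 (s2): strand 1 crosses over strand 3. Perm now: [2 3 1 4 5]
Gen 5 (s4): strand 4 crosses over strand 5. Perm now: [2 3 1 5 4]
Gen 6 (s2^-1): strand 3 crosses under strand 1. Perm now: [2 1 3 5 4]
Gen 7 (s1): strand 2 crosses over strand 1. Perm now: [1 2 3 5 4]
Gen 8 (s3): strand 3 crosses over strand 5. Perm now: [1 2 5 3 4]
Gen 9 (s3^-1): strand 5 crosses under strand 3. Perm now: [1 2 3 5 4]
Gen 10 (s3): strand 3 crosses over strand 5. Perm now: [1 2 5 3 4]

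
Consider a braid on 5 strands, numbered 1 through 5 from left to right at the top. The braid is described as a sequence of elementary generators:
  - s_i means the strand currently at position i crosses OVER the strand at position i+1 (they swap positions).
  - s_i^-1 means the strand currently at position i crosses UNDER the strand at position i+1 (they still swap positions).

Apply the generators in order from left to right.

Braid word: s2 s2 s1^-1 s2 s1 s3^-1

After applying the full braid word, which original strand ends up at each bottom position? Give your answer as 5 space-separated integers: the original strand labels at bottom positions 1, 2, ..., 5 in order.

Gen 1 (s2): strand 2 crosses over strand 3. Perm now: [1 3 2 4 5]
Gen 2 (s2): strand 3 crosses over strand 2. Perm now: [1 2 3 4 5]
Gen 3 (s1^-1): strand 1 crosses under strand 2. Perm now: [2 1 3 4 5]
Gen 4 (s2): strand 1 crosses over strand 3. Perm now: [2 3 1 4 5]
Gen 5 (s1): strand 2 crosses over strand 3. Perm now: [3 2 1 4 5]
Gen 6 (s3^-1): strand 1 crosses under strand 4. Perm now: [3 2 4 1 5]

Answer: 3 2 4 1 5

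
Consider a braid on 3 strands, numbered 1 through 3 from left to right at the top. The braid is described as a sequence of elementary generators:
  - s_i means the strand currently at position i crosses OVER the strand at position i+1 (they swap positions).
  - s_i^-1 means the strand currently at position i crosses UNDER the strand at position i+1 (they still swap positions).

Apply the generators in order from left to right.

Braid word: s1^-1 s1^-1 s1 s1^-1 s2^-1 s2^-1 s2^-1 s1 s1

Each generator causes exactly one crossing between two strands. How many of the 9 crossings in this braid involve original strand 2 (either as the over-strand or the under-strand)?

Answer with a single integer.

Gen 1: crossing 1x2. Involves strand 2? yes. Count so far: 1
Gen 2: crossing 2x1. Involves strand 2? yes. Count so far: 2
Gen 3: crossing 1x2. Involves strand 2? yes. Count so far: 3
Gen 4: crossing 2x1. Involves strand 2? yes. Count so far: 4
Gen 5: crossing 2x3. Involves strand 2? yes. Count so far: 5
Gen 6: crossing 3x2. Involves strand 2? yes. Count so far: 6
Gen 7: crossing 2x3. Involves strand 2? yes. Count so far: 7
Gen 8: crossing 1x3. Involves strand 2? no. Count so far: 7
Gen 9: crossing 3x1. Involves strand 2? no. Count so far: 7

Answer: 7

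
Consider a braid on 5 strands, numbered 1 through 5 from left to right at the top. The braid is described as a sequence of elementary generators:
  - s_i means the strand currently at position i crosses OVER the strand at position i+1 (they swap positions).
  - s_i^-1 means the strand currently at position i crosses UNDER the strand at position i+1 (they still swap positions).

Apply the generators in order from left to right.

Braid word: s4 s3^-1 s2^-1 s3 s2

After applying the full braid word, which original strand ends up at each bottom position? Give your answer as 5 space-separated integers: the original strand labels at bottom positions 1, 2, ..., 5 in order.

Gen 1 (s4): strand 4 crosses over strand 5. Perm now: [1 2 3 5 4]
Gen 2 (s3^-1): strand 3 crosses under strand 5. Perm now: [1 2 5 3 4]
Gen 3 (s2^-1): strand 2 crosses under strand 5. Perm now: [1 5 2 3 4]
Gen 4 (s3): strand 2 crosses over strand 3. Perm now: [1 5 3 2 4]
Gen 5 (s2): strand 5 crosses over strand 3. Perm now: [1 3 5 2 4]

Answer: 1 3 5 2 4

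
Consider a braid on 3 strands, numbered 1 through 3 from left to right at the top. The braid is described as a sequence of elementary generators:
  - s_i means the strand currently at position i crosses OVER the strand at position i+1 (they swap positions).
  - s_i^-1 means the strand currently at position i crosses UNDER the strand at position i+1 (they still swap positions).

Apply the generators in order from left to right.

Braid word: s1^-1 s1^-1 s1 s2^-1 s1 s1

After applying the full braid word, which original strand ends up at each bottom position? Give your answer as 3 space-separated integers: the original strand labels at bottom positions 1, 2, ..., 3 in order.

Answer: 2 3 1

Derivation:
Gen 1 (s1^-1): strand 1 crosses under strand 2. Perm now: [2 1 3]
Gen 2 (s1^-1): strand 2 crosses under strand 1. Perm now: [1 2 3]
Gen 3 (s1): strand 1 crosses over strand 2. Perm now: [2 1 3]
Gen 4 (s2^-1): strand 1 crosses under strand 3. Perm now: [2 3 1]
Gen 5 (s1): strand 2 crosses over strand 3. Perm now: [3 2 1]
Gen 6 (s1): strand 3 crosses over strand 2. Perm now: [2 3 1]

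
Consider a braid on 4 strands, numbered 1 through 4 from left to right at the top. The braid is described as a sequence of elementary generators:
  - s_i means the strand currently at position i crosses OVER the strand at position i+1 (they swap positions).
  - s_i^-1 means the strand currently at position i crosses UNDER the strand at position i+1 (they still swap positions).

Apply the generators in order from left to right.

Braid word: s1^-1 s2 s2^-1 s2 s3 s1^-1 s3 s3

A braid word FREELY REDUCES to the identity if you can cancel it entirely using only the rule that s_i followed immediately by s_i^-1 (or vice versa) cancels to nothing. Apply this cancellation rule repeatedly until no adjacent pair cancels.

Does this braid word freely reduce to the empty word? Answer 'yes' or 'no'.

Answer: no

Derivation:
Gen 1 (s1^-1): push. Stack: [s1^-1]
Gen 2 (s2): push. Stack: [s1^-1 s2]
Gen 3 (s2^-1): cancels prior s2. Stack: [s1^-1]
Gen 4 (s2): push. Stack: [s1^-1 s2]
Gen 5 (s3): push. Stack: [s1^-1 s2 s3]
Gen 6 (s1^-1): push. Stack: [s1^-1 s2 s3 s1^-1]
Gen 7 (s3): push. Stack: [s1^-1 s2 s3 s1^-1 s3]
Gen 8 (s3): push. Stack: [s1^-1 s2 s3 s1^-1 s3 s3]
Reduced word: s1^-1 s2 s3 s1^-1 s3 s3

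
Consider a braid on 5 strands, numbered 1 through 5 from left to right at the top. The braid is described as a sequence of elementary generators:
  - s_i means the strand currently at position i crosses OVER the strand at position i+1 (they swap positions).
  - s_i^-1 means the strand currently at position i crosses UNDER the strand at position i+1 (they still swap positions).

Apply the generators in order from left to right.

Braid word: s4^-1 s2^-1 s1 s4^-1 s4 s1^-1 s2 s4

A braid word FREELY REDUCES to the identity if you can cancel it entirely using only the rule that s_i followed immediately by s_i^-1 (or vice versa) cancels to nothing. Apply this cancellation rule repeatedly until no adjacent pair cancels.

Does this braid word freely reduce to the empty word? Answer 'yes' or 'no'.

Answer: yes

Derivation:
Gen 1 (s4^-1): push. Stack: [s4^-1]
Gen 2 (s2^-1): push. Stack: [s4^-1 s2^-1]
Gen 3 (s1): push. Stack: [s4^-1 s2^-1 s1]
Gen 4 (s4^-1): push. Stack: [s4^-1 s2^-1 s1 s4^-1]
Gen 5 (s4): cancels prior s4^-1. Stack: [s4^-1 s2^-1 s1]
Gen 6 (s1^-1): cancels prior s1. Stack: [s4^-1 s2^-1]
Gen 7 (s2): cancels prior s2^-1. Stack: [s4^-1]
Gen 8 (s4): cancels prior s4^-1. Stack: []
Reduced word: (empty)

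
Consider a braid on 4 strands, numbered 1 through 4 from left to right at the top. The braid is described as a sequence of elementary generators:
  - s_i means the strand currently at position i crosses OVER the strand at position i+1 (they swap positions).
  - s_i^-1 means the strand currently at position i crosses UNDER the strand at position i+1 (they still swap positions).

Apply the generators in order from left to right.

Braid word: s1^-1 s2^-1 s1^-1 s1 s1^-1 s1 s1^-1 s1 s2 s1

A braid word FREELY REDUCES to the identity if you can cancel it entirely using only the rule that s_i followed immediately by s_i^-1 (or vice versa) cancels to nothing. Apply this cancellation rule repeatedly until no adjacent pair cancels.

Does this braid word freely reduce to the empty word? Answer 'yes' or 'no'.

Gen 1 (s1^-1): push. Stack: [s1^-1]
Gen 2 (s2^-1): push. Stack: [s1^-1 s2^-1]
Gen 3 (s1^-1): push. Stack: [s1^-1 s2^-1 s1^-1]
Gen 4 (s1): cancels prior s1^-1. Stack: [s1^-1 s2^-1]
Gen 5 (s1^-1): push. Stack: [s1^-1 s2^-1 s1^-1]
Gen 6 (s1): cancels prior s1^-1. Stack: [s1^-1 s2^-1]
Gen 7 (s1^-1): push. Stack: [s1^-1 s2^-1 s1^-1]
Gen 8 (s1): cancels prior s1^-1. Stack: [s1^-1 s2^-1]
Gen 9 (s2): cancels prior s2^-1. Stack: [s1^-1]
Gen 10 (s1): cancels prior s1^-1. Stack: []
Reduced word: (empty)

Answer: yes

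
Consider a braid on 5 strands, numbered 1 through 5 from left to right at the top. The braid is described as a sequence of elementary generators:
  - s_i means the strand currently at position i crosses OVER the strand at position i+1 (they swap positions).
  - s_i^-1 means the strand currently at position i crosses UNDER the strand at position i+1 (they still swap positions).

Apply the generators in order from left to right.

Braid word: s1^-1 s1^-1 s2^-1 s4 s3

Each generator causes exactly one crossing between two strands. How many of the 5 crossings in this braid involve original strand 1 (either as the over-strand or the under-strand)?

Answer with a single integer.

Answer: 2

Derivation:
Gen 1: crossing 1x2. Involves strand 1? yes. Count so far: 1
Gen 2: crossing 2x1. Involves strand 1? yes. Count so far: 2
Gen 3: crossing 2x3. Involves strand 1? no. Count so far: 2
Gen 4: crossing 4x5. Involves strand 1? no. Count so far: 2
Gen 5: crossing 2x5. Involves strand 1? no. Count so far: 2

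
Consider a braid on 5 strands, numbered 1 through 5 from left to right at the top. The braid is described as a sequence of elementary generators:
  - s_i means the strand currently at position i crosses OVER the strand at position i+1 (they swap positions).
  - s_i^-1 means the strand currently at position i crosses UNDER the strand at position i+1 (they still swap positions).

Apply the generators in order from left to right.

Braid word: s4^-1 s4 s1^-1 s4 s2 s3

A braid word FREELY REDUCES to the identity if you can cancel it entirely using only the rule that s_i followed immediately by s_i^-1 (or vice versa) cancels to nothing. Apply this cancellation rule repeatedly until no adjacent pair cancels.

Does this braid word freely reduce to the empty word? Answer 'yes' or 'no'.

Gen 1 (s4^-1): push. Stack: [s4^-1]
Gen 2 (s4): cancels prior s4^-1. Stack: []
Gen 3 (s1^-1): push. Stack: [s1^-1]
Gen 4 (s4): push. Stack: [s1^-1 s4]
Gen 5 (s2): push. Stack: [s1^-1 s4 s2]
Gen 6 (s3): push. Stack: [s1^-1 s4 s2 s3]
Reduced word: s1^-1 s4 s2 s3

Answer: no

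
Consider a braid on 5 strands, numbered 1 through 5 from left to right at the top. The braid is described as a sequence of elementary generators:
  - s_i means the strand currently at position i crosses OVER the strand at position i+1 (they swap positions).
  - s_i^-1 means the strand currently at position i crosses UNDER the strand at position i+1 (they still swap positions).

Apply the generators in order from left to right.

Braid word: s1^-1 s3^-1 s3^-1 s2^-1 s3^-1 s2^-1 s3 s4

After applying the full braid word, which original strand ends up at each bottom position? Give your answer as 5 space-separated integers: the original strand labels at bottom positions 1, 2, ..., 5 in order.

Answer: 2 4 1 5 3

Derivation:
Gen 1 (s1^-1): strand 1 crosses under strand 2. Perm now: [2 1 3 4 5]
Gen 2 (s3^-1): strand 3 crosses under strand 4. Perm now: [2 1 4 3 5]
Gen 3 (s3^-1): strand 4 crosses under strand 3. Perm now: [2 1 3 4 5]
Gen 4 (s2^-1): strand 1 crosses under strand 3. Perm now: [2 3 1 4 5]
Gen 5 (s3^-1): strand 1 crosses under strand 4. Perm now: [2 3 4 1 5]
Gen 6 (s2^-1): strand 3 crosses under strand 4. Perm now: [2 4 3 1 5]
Gen 7 (s3): strand 3 crosses over strand 1. Perm now: [2 4 1 3 5]
Gen 8 (s4): strand 3 crosses over strand 5. Perm now: [2 4 1 5 3]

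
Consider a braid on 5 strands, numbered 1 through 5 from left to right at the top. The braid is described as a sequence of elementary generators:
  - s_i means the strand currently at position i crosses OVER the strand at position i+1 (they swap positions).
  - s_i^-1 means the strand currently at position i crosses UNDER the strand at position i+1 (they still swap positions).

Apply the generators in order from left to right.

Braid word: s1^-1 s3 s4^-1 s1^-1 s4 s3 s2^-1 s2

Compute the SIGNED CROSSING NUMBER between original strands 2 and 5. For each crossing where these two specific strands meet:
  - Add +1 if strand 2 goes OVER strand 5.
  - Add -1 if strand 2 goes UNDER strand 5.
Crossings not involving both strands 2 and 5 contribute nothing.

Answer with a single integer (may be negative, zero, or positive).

Gen 1: crossing 1x2. Both 2&5? no. Sum: 0
Gen 2: crossing 3x4. Both 2&5? no. Sum: 0
Gen 3: crossing 3x5. Both 2&5? no. Sum: 0
Gen 4: crossing 2x1. Both 2&5? no. Sum: 0
Gen 5: crossing 5x3. Both 2&5? no. Sum: 0
Gen 6: crossing 4x3. Both 2&5? no. Sum: 0
Gen 7: crossing 2x3. Both 2&5? no. Sum: 0
Gen 8: crossing 3x2. Both 2&5? no. Sum: 0

Answer: 0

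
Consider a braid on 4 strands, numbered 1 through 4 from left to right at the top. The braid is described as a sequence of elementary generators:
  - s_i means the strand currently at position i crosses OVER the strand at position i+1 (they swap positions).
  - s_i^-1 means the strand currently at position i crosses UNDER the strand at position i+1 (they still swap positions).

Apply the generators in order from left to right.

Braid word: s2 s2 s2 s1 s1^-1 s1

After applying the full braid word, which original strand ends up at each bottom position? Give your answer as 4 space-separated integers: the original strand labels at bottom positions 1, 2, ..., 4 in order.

Gen 1 (s2): strand 2 crosses over strand 3. Perm now: [1 3 2 4]
Gen 2 (s2): strand 3 crosses over strand 2. Perm now: [1 2 3 4]
Gen 3 (s2): strand 2 crosses over strand 3. Perm now: [1 3 2 4]
Gen 4 (s1): strand 1 crosses over strand 3. Perm now: [3 1 2 4]
Gen 5 (s1^-1): strand 3 crosses under strand 1. Perm now: [1 3 2 4]
Gen 6 (s1): strand 1 crosses over strand 3. Perm now: [3 1 2 4]

Answer: 3 1 2 4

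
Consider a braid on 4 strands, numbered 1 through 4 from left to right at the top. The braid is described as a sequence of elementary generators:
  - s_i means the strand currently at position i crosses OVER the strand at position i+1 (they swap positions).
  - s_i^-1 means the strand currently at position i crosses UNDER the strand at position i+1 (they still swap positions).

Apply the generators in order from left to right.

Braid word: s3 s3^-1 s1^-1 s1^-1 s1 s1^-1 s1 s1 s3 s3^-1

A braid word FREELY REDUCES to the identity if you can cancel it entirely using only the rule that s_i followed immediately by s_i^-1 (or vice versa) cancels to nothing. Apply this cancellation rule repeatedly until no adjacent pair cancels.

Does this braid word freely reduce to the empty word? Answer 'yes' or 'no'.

Gen 1 (s3): push. Stack: [s3]
Gen 2 (s3^-1): cancels prior s3. Stack: []
Gen 3 (s1^-1): push. Stack: [s1^-1]
Gen 4 (s1^-1): push. Stack: [s1^-1 s1^-1]
Gen 5 (s1): cancels prior s1^-1. Stack: [s1^-1]
Gen 6 (s1^-1): push. Stack: [s1^-1 s1^-1]
Gen 7 (s1): cancels prior s1^-1. Stack: [s1^-1]
Gen 8 (s1): cancels prior s1^-1. Stack: []
Gen 9 (s3): push. Stack: [s3]
Gen 10 (s3^-1): cancels prior s3. Stack: []
Reduced word: (empty)

Answer: yes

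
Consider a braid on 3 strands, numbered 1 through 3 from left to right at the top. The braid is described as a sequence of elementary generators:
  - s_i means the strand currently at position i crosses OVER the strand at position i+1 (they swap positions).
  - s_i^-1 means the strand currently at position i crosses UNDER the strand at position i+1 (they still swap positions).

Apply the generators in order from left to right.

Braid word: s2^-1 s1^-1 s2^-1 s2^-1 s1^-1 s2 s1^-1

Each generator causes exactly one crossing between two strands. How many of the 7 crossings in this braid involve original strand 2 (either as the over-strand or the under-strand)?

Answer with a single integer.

Gen 1: crossing 2x3. Involves strand 2? yes. Count so far: 1
Gen 2: crossing 1x3. Involves strand 2? no. Count so far: 1
Gen 3: crossing 1x2. Involves strand 2? yes. Count so far: 2
Gen 4: crossing 2x1. Involves strand 2? yes. Count so far: 3
Gen 5: crossing 3x1. Involves strand 2? no. Count so far: 3
Gen 6: crossing 3x2. Involves strand 2? yes. Count so far: 4
Gen 7: crossing 1x2. Involves strand 2? yes. Count so far: 5

Answer: 5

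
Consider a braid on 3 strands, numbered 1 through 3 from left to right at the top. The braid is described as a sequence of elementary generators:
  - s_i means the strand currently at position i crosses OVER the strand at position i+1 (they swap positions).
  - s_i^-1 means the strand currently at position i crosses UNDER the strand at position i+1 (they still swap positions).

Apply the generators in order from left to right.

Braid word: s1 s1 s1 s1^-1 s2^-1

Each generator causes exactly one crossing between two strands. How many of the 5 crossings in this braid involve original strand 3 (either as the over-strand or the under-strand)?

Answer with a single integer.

Answer: 1

Derivation:
Gen 1: crossing 1x2. Involves strand 3? no. Count so far: 0
Gen 2: crossing 2x1. Involves strand 3? no. Count so far: 0
Gen 3: crossing 1x2. Involves strand 3? no. Count so far: 0
Gen 4: crossing 2x1. Involves strand 3? no. Count so far: 0
Gen 5: crossing 2x3. Involves strand 3? yes. Count so far: 1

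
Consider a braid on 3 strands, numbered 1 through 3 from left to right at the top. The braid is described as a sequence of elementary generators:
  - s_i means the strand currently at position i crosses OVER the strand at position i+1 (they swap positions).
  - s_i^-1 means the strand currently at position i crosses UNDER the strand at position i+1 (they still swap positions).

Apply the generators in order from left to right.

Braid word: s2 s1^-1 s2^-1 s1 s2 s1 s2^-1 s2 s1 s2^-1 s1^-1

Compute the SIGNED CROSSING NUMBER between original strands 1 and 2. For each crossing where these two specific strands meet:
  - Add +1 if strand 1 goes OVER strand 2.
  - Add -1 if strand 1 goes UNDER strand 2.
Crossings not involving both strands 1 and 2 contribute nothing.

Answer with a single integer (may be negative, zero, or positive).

Answer: -1

Derivation:
Gen 1: crossing 2x3. Both 1&2? no. Sum: 0
Gen 2: crossing 1x3. Both 1&2? no. Sum: 0
Gen 3: 1 under 2. Both 1&2? yes. Contrib: -1. Sum: -1
Gen 4: crossing 3x2. Both 1&2? no. Sum: -1
Gen 5: crossing 3x1. Both 1&2? no. Sum: -1
Gen 6: 2 over 1. Both 1&2? yes. Contrib: -1. Sum: -2
Gen 7: crossing 2x3. Both 1&2? no. Sum: -2
Gen 8: crossing 3x2. Both 1&2? no. Sum: -2
Gen 9: 1 over 2. Both 1&2? yes. Contrib: +1. Sum: -1
Gen 10: crossing 1x3. Both 1&2? no. Sum: -1
Gen 11: crossing 2x3. Both 1&2? no. Sum: -1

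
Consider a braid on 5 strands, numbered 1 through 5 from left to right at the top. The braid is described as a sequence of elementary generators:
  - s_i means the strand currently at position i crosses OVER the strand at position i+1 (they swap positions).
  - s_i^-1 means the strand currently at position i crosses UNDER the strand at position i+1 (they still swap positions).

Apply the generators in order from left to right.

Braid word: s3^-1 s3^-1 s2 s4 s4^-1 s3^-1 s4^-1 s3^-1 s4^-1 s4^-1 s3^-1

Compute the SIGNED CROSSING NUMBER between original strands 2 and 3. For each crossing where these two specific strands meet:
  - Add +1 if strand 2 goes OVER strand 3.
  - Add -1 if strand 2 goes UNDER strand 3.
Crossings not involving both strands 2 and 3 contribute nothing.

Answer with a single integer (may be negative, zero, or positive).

Answer: 1

Derivation:
Gen 1: crossing 3x4. Both 2&3? no. Sum: 0
Gen 2: crossing 4x3. Both 2&3? no. Sum: 0
Gen 3: 2 over 3. Both 2&3? yes. Contrib: +1. Sum: 1
Gen 4: crossing 4x5. Both 2&3? no. Sum: 1
Gen 5: crossing 5x4. Both 2&3? no. Sum: 1
Gen 6: crossing 2x4. Both 2&3? no. Sum: 1
Gen 7: crossing 2x5. Both 2&3? no. Sum: 1
Gen 8: crossing 4x5. Both 2&3? no. Sum: 1
Gen 9: crossing 4x2. Both 2&3? no. Sum: 1
Gen 10: crossing 2x4. Both 2&3? no. Sum: 1
Gen 11: crossing 5x4. Both 2&3? no. Sum: 1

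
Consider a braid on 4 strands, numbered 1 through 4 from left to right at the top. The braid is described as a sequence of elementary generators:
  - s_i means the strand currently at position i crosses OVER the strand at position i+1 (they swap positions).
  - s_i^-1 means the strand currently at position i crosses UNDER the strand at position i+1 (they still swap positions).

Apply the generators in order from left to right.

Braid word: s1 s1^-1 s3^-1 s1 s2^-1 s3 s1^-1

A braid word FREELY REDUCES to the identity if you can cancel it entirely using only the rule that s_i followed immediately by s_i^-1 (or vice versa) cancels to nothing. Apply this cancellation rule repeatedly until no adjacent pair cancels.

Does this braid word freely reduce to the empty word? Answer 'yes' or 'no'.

Answer: no

Derivation:
Gen 1 (s1): push. Stack: [s1]
Gen 2 (s1^-1): cancels prior s1. Stack: []
Gen 3 (s3^-1): push. Stack: [s3^-1]
Gen 4 (s1): push. Stack: [s3^-1 s1]
Gen 5 (s2^-1): push. Stack: [s3^-1 s1 s2^-1]
Gen 6 (s3): push. Stack: [s3^-1 s1 s2^-1 s3]
Gen 7 (s1^-1): push. Stack: [s3^-1 s1 s2^-1 s3 s1^-1]
Reduced word: s3^-1 s1 s2^-1 s3 s1^-1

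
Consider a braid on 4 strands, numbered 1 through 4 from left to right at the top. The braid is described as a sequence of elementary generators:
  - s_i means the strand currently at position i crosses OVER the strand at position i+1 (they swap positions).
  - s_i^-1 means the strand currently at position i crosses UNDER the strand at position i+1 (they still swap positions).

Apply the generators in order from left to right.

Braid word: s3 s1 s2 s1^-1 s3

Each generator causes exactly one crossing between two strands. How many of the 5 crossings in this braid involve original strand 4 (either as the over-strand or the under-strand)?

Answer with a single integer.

Gen 1: crossing 3x4. Involves strand 4? yes. Count so far: 1
Gen 2: crossing 1x2. Involves strand 4? no. Count so far: 1
Gen 3: crossing 1x4. Involves strand 4? yes. Count so far: 2
Gen 4: crossing 2x4. Involves strand 4? yes. Count so far: 3
Gen 5: crossing 1x3. Involves strand 4? no. Count so far: 3

Answer: 3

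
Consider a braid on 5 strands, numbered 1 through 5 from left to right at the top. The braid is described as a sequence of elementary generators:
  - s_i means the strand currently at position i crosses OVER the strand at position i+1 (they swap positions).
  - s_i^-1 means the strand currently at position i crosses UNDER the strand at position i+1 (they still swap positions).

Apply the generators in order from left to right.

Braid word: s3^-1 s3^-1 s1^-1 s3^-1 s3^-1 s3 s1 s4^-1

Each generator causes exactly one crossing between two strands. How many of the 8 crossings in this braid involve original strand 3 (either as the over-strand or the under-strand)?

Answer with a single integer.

Gen 1: crossing 3x4. Involves strand 3? yes. Count so far: 1
Gen 2: crossing 4x3. Involves strand 3? yes. Count so far: 2
Gen 3: crossing 1x2. Involves strand 3? no. Count so far: 2
Gen 4: crossing 3x4. Involves strand 3? yes. Count so far: 3
Gen 5: crossing 4x3. Involves strand 3? yes. Count so far: 4
Gen 6: crossing 3x4. Involves strand 3? yes. Count so far: 5
Gen 7: crossing 2x1. Involves strand 3? no. Count so far: 5
Gen 8: crossing 3x5. Involves strand 3? yes. Count so far: 6

Answer: 6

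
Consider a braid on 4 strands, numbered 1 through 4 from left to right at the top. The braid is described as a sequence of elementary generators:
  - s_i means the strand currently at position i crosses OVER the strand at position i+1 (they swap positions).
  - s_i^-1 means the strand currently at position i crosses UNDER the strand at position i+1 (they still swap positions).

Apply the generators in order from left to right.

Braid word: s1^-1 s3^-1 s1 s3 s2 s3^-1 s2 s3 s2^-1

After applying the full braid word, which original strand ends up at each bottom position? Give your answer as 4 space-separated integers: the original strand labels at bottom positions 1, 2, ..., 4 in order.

Gen 1 (s1^-1): strand 1 crosses under strand 2. Perm now: [2 1 3 4]
Gen 2 (s3^-1): strand 3 crosses under strand 4. Perm now: [2 1 4 3]
Gen 3 (s1): strand 2 crosses over strand 1. Perm now: [1 2 4 3]
Gen 4 (s3): strand 4 crosses over strand 3. Perm now: [1 2 3 4]
Gen 5 (s2): strand 2 crosses over strand 3. Perm now: [1 3 2 4]
Gen 6 (s3^-1): strand 2 crosses under strand 4. Perm now: [1 3 4 2]
Gen 7 (s2): strand 3 crosses over strand 4. Perm now: [1 4 3 2]
Gen 8 (s3): strand 3 crosses over strand 2. Perm now: [1 4 2 3]
Gen 9 (s2^-1): strand 4 crosses under strand 2. Perm now: [1 2 4 3]

Answer: 1 2 4 3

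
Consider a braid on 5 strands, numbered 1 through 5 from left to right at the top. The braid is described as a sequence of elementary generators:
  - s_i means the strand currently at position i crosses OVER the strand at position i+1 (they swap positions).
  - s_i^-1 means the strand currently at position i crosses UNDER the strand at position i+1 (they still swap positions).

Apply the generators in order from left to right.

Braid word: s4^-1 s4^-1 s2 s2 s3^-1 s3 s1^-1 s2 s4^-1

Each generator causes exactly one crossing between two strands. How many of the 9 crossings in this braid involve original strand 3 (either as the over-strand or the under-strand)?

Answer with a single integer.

Answer: 5

Derivation:
Gen 1: crossing 4x5. Involves strand 3? no. Count so far: 0
Gen 2: crossing 5x4. Involves strand 3? no. Count so far: 0
Gen 3: crossing 2x3. Involves strand 3? yes. Count so far: 1
Gen 4: crossing 3x2. Involves strand 3? yes. Count so far: 2
Gen 5: crossing 3x4. Involves strand 3? yes. Count so far: 3
Gen 6: crossing 4x3. Involves strand 3? yes. Count so far: 4
Gen 7: crossing 1x2. Involves strand 3? no. Count so far: 4
Gen 8: crossing 1x3. Involves strand 3? yes. Count so far: 5
Gen 9: crossing 4x5. Involves strand 3? no. Count so far: 5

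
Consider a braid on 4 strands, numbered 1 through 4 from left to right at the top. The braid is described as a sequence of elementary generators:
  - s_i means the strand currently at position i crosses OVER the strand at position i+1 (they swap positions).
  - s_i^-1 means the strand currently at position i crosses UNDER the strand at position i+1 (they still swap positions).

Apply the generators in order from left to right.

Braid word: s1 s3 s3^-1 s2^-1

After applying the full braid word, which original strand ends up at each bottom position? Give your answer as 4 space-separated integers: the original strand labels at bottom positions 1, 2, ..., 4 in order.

Answer: 2 3 1 4

Derivation:
Gen 1 (s1): strand 1 crosses over strand 2. Perm now: [2 1 3 4]
Gen 2 (s3): strand 3 crosses over strand 4. Perm now: [2 1 4 3]
Gen 3 (s3^-1): strand 4 crosses under strand 3. Perm now: [2 1 3 4]
Gen 4 (s2^-1): strand 1 crosses under strand 3. Perm now: [2 3 1 4]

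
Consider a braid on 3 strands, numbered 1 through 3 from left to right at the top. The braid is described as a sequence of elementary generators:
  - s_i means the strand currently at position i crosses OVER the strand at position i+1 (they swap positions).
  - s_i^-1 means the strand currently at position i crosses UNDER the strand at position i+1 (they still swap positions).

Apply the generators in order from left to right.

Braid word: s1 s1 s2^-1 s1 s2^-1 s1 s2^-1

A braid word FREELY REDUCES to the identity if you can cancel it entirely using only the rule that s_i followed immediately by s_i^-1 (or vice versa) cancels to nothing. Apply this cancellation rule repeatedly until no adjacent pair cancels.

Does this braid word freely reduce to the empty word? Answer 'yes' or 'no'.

Answer: no

Derivation:
Gen 1 (s1): push. Stack: [s1]
Gen 2 (s1): push. Stack: [s1 s1]
Gen 3 (s2^-1): push. Stack: [s1 s1 s2^-1]
Gen 4 (s1): push. Stack: [s1 s1 s2^-1 s1]
Gen 5 (s2^-1): push. Stack: [s1 s1 s2^-1 s1 s2^-1]
Gen 6 (s1): push. Stack: [s1 s1 s2^-1 s1 s2^-1 s1]
Gen 7 (s2^-1): push. Stack: [s1 s1 s2^-1 s1 s2^-1 s1 s2^-1]
Reduced word: s1 s1 s2^-1 s1 s2^-1 s1 s2^-1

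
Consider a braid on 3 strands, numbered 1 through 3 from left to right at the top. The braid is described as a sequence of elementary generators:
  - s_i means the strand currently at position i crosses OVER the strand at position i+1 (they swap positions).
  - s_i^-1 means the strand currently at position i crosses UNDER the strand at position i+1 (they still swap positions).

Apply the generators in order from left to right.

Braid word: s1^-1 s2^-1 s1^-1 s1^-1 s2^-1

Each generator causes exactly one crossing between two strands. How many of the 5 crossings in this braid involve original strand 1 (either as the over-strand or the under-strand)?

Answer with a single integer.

Answer: 3

Derivation:
Gen 1: crossing 1x2. Involves strand 1? yes. Count so far: 1
Gen 2: crossing 1x3. Involves strand 1? yes. Count so far: 2
Gen 3: crossing 2x3. Involves strand 1? no. Count so far: 2
Gen 4: crossing 3x2. Involves strand 1? no. Count so far: 2
Gen 5: crossing 3x1. Involves strand 1? yes. Count so far: 3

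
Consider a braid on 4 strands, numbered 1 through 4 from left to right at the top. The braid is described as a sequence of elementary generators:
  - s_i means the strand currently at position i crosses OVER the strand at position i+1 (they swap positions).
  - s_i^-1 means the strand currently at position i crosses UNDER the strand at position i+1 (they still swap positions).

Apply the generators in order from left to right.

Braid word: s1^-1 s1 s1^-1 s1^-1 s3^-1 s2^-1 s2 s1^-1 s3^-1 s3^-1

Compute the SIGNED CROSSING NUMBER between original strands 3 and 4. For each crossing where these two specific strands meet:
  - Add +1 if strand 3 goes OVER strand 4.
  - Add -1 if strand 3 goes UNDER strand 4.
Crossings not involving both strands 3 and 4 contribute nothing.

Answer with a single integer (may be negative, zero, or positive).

Gen 1: crossing 1x2. Both 3&4? no. Sum: 0
Gen 2: crossing 2x1. Both 3&4? no. Sum: 0
Gen 3: crossing 1x2. Both 3&4? no. Sum: 0
Gen 4: crossing 2x1. Both 3&4? no. Sum: 0
Gen 5: 3 under 4. Both 3&4? yes. Contrib: -1. Sum: -1
Gen 6: crossing 2x4. Both 3&4? no. Sum: -1
Gen 7: crossing 4x2. Both 3&4? no. Sum: -1
Gen 8: crossing 1x2. Both 3&4? no. Sum: -1
Gen 9: 4 under 3. Both 3&4? yes. Contrib: +1. Sum: 0
Gen 10: 3 under 4. Both 3&4? yes. Contrib: -1. Sum: -1

Answer: -1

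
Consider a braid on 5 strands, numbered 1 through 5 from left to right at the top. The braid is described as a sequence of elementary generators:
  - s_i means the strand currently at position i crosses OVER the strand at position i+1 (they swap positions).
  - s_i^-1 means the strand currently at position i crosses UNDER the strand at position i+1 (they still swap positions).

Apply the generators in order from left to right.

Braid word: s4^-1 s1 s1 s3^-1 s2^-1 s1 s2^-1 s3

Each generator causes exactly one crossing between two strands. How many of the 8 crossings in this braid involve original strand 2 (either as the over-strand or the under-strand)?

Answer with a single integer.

Answer: 4

Derivation:
Gen 1: crossing 4x5. Involves strand 2? no. Count so far: 0
Gen 2: crossing 1x2. Involves strand 2? yes. Count so far: 1
Gen 3: crossing 2x1. Involves strand 2? yes. Count so far: 2
Gen 4: crossing 3x5. Involves strand 2? no. Count so far: 2
Gen 5: crossing 2x5. Involves strand 2? yes. Count so far: 3
Gen 6: crossing 1x5. Involves strand 2? no. Count so far: 3
Gen 7: crossing 1x2. Involves strand 2? yes. Count so far: 4
Gen 8: crossing 1x3. Involves strand 2? no. Count so far: 4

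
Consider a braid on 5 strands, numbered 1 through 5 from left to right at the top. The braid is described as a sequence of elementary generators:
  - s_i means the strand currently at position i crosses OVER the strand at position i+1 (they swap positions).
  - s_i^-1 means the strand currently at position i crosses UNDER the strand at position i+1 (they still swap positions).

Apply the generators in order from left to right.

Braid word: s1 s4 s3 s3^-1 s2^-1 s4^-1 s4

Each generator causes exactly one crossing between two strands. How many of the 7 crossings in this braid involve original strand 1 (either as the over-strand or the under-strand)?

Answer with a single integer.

Answer: 2

Derivation:
Gen 1: crossing 1x2. Involves strand 1? yes. Count so far: 1
Gen 2: crossing 4x5. Involves strand 1? no. Count so far: 1
Gen 3: crossing 3x5. Involves strand 1? no. Count so far: 1
Gen 4: crossing 5x3. Involves strand 1? no. Count so far: 1
Gen 5: crossing 1x3. Involves strand 1? yes. Count so far: 2
Gen 6: crossing 5x4. Involves strand 1? no. Count so far: 2
Gen 7: crossing 4x5. Involves strand 1? no. Count so far: 2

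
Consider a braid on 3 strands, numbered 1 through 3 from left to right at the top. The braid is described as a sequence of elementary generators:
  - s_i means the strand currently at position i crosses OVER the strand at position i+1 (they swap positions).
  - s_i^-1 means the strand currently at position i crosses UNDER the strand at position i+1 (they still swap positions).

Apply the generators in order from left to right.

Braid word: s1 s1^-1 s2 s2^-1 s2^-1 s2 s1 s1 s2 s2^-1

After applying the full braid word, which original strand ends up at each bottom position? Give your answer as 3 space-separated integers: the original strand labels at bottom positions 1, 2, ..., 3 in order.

Answer: 1 2 3

Derivation:
Gen 1 (s1): strand 1 crosses over strand 2. Perm now: [2 1 3]
Gen 2 (s1^-1): strand 2 crosses under strand 1. Perm now: [1 2 3]
Gen 3 (s2): strand 2 crosses over strand 3. Perm now: [1 3 2]
Gen 4 (s2^-1): strand 3 crosses under strand 2. Perm now: [1 2 3]
Gen 5 (s2^-1): strand 2 crosses under strand 3. Perm now: [1 3 2]
Gen 6 (s2): strand 3 crosses over strand 2. Perm now: [1 2 3]
Gen 7 (s1): strand 1 crosses over strand 2. Perm now: [2 1 3]
Gen 8 (s1): strand 2 crosses over strand 1. Perm now: [1 2 3]
Gen 9 (s2): strand 2 crosses over strand 3. Perm now: [1 3 2]
Gen 10 (s2^-1): strand 3 crosses under strand 2. Perm now: [1 2 3]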